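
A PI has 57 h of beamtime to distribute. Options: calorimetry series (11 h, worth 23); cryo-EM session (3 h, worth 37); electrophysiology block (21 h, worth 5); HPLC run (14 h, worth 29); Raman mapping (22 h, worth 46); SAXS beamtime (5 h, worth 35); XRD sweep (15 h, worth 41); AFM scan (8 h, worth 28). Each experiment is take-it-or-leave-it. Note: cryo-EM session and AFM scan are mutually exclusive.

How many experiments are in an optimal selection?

5

The maximum expected citations within 57 h is 182.
calorimetry series + cryo-EM session + Raman mapping + SAXS beamtime + XRD sweep hits 182 at 56 h.
Every optimal selection uses 5 experiments.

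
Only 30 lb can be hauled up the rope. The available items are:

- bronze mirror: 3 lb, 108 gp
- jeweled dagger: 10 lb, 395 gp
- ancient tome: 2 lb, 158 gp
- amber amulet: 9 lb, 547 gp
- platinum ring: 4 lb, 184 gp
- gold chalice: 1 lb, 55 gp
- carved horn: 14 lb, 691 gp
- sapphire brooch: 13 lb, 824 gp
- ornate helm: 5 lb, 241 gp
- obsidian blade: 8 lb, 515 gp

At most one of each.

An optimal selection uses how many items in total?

Best achievable value is 1886.
amber amulet + sapphire brooch + obsidian blade hits 1886 at 30 lb.
Any selection reaching 1886 contains exactly 3 items.

3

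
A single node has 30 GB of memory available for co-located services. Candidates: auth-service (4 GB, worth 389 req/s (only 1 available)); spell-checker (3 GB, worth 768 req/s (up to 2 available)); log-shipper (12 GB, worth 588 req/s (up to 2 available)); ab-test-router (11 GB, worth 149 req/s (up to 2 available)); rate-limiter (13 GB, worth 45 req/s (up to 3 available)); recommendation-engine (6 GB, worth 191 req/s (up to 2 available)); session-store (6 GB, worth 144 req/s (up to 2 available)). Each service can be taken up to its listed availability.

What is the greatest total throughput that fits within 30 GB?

2712

By throughput per GB: spell-checker 256.00, auth-service 97.25, log-shipper 49.00, recommendation-engine 31.83 lead.
A density-first pass picks auth-service + 2×spell-checker + log-shipper + recommendation-engine — 2704 at 28 GB.
Replace auth-service and recommendation-engine with log-shipper: the trade gains 8 net, giving 2712 at 30 GB.
No other feasible combination exceeds 2712.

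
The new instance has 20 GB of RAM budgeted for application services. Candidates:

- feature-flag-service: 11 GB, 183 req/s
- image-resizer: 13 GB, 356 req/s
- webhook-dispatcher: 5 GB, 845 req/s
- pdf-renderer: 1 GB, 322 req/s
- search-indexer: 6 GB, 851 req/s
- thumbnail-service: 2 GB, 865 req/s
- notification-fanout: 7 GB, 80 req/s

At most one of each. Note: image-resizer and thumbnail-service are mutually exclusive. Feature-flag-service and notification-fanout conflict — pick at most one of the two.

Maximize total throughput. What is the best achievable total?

The ratio ordering already packs tightly: webhook-dispatcher + pdf-renderer + search-indexer + thumbnail-service, 14 GB, 2883.
The spare 6 GB is too small for any remaining service, and no feasible exchange beats 2883.

2883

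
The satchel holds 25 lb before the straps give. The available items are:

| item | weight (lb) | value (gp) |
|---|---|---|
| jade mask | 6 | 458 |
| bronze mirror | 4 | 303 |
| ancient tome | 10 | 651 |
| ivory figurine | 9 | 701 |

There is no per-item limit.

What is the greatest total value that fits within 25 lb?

1920

By value per lb: ivory figurine 77.89, jade mask 76.33, bronze mirror 75.75 lead.
Greedy by ratio would take jade mask + 2×ivory figurine: 24 lb used, total 1860.
The 9 lb tied up in ivory figurine is better spent on jade mask + bronze mirror — total rises to 1920 (25 lb).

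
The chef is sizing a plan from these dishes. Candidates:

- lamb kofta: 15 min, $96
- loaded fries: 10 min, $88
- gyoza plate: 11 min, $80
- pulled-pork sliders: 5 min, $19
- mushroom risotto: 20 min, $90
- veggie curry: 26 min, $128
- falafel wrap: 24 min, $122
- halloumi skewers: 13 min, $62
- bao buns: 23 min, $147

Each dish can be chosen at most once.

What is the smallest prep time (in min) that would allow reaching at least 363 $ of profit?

57

Need the lightest bundle worth ≥ 363.
Taking loaded fries + gyoza plate + halloumi skewers + bao buns gives 377 (≥ 363) for 57 min.
No combination under 57 min hits 363.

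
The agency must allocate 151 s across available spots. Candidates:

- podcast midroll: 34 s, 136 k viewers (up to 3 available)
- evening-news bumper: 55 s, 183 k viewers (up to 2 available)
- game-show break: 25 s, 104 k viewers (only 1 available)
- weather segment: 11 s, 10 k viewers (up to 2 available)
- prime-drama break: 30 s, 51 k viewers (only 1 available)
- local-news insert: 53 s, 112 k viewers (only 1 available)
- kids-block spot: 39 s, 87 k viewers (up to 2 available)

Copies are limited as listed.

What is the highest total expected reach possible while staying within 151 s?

559

Filling by ratio: 3×podcast midroll + game-show break + 2×weather segment for 532, with 2 s left unused.
Replace podcast midroll and 2×weather segment with evening-news bumper: the trade gains 27 net, giving 559 at 148 s.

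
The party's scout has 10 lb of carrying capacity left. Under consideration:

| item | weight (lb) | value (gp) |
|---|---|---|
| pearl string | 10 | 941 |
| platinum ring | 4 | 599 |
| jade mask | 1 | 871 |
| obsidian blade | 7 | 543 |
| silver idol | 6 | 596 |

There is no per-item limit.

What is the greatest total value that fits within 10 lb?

The ratio ordering already packs tightly: 10×jade mask, 10 lb, 8710.
That's the maximum — no swap from here does better than 8710.

8710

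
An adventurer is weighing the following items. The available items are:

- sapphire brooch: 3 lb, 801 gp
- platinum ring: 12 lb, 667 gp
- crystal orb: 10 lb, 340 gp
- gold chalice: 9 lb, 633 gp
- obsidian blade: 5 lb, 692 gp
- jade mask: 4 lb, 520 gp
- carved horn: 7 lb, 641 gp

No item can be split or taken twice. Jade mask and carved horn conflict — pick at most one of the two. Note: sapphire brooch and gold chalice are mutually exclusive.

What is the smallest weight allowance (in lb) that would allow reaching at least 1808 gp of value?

Look for the lowest-weight combination reaching 1808.
sapphire brooch + obsidian blade + jade mask: 2013 value at 12 lb.
No combination under 12 lb hits 1808.

12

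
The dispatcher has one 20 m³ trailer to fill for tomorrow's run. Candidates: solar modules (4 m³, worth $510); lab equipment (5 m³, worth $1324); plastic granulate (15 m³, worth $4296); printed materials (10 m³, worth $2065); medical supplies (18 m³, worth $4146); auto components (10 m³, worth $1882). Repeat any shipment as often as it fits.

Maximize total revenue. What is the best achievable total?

By revenue per m³: plastic granulate 286.40, lab equipment 264.80, medical supplies 230.33 lead.
The ratio ordering already packs tightly: lab equipment + plastic granulate, 20 m³, 5620.
Nothing else within 20 m³ beats 5620.

5620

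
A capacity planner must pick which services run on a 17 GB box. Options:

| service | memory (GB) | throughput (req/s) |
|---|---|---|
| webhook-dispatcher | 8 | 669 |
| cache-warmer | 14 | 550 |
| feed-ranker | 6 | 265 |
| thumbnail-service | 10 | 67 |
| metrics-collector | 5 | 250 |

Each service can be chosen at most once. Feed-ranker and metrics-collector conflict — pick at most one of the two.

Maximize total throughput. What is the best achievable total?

Density check — webhook-dispatcher 83.62, metrics-collector 50.00, feed-ranker 44.17 are the best per GB.
The ratio heuristic lands on webhook-dispatcher + metrics-collector (919) but leaves 4 GB idle.
Replace metrics-collector with feed-ranker: the trade gains 15 net, giving 934 at 14 GB.
That's the maximum — no feasible swap from here does better than 934.

934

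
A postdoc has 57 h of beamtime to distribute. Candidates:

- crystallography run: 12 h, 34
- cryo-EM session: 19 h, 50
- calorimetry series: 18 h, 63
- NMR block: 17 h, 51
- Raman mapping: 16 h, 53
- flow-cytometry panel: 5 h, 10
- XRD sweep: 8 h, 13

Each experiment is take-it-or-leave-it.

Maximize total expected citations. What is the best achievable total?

177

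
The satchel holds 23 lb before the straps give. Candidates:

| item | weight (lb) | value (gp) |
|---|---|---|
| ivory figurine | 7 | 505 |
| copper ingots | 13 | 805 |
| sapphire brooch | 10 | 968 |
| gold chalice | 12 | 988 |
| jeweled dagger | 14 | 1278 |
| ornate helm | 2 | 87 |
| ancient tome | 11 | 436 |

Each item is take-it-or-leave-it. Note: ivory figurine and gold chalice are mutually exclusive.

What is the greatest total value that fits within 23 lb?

Taking sapphire brooch + gold chalice: 22 lb used, 1956 in value.
The closest alternative, ivory figurine + jeweled dagger + ornate helm, reaches only 1870.

1956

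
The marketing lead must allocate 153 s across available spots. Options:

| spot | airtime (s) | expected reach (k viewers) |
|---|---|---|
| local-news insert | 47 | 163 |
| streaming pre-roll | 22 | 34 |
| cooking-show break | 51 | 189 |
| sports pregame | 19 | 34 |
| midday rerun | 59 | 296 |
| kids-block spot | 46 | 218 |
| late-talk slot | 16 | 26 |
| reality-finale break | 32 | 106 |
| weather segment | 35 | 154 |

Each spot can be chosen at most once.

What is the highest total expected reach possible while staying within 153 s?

Filling by ratio: midday rerun + kids-block spot + weather segment for 668, with 13 s left unused.
Dropping weather segment frees 35 s; slotting in local-news insert (47 s) lifts the total to 677 at 152 s.

677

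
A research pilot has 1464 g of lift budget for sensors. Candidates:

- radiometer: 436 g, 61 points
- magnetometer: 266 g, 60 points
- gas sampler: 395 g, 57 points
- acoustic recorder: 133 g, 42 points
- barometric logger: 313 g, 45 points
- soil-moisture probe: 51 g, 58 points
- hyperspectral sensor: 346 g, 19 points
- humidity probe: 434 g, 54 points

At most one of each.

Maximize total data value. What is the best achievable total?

The ratio heuristic lands on magnetometer + gas sampler + acoustic recorder + barometric logger + soil-moisture probe (262) but leaves 306 g idle.
Replace acoustic recorder with radiometer: the trade gains 19 net, giving 281 at 1461 g.
Runner-up radiometer + magnetometer + gas sampler + acoustic recorder + soil-moisture probe tops out at 278.

281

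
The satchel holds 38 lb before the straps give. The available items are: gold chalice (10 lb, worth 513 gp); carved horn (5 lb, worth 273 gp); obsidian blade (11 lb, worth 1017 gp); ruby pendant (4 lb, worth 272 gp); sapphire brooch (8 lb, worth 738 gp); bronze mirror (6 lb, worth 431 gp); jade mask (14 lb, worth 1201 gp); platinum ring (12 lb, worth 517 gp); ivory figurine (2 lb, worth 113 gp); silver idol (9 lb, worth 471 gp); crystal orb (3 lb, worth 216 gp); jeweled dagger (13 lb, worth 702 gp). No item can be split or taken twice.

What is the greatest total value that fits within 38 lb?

3285

Obsidian blade + sapphire brooch + jade mask + ivory figurine + crystal orb uses 38 of the 38 lb and totals 3285.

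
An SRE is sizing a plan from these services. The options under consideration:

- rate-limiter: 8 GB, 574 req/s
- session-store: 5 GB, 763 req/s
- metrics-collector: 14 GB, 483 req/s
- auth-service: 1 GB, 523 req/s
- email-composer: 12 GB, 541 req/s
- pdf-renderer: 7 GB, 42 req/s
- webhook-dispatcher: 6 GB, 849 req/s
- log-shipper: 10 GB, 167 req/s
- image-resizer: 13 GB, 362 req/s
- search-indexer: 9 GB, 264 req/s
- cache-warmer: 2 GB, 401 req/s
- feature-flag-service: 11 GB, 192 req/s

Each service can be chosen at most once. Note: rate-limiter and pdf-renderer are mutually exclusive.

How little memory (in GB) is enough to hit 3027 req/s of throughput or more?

Need the lightest bundle worth ≥ 3027.
rate-limiter + session-store + auth-service + webhook-dispatcher + cache-warmer reaches 3110 using 22 GB.
Below 22 GB the best achievable stays under 3027.

22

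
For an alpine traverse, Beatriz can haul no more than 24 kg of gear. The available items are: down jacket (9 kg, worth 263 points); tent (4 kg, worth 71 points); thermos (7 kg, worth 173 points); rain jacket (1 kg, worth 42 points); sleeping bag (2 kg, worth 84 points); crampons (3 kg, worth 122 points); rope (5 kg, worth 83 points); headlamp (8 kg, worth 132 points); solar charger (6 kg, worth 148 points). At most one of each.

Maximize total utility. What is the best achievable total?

688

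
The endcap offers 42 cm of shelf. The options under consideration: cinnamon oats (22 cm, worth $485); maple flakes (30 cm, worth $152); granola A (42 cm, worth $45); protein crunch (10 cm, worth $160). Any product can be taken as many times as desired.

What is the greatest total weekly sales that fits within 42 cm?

The ratio ordering already packs tightly: cinnamon oats + 2×protein crunch, 42 cm, 805.
No other feasible combination exceeds 805.

805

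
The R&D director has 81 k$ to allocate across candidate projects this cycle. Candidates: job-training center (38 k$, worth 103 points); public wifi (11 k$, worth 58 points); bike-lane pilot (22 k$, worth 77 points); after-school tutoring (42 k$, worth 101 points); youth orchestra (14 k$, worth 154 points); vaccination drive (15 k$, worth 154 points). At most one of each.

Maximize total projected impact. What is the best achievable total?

Filling by ratio: public wifi + bike-lane pilot + youth orchestra + vaccination drive for 443, with 19 k$ left unused.
The 22 k$ tied up in bike-lane pilot is better spent on job-training center — total rises to 469 (78 k$).
The closest alternative, public wifi + bike-lane pilot + youth orchestra + vaccination drive, reaches only 443.

469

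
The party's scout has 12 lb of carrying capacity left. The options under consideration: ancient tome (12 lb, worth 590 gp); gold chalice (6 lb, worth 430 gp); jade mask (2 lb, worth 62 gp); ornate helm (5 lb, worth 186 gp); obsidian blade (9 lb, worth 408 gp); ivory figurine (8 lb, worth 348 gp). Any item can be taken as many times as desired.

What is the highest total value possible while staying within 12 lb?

860

By value per lb: gold chalice 71.67, ancient tome 49.17, obsidian blade 45.33, ivory figurine 43.50 lead.
The ratio ordering already packs tightly: 2×gold chalice, 12 lb, 860.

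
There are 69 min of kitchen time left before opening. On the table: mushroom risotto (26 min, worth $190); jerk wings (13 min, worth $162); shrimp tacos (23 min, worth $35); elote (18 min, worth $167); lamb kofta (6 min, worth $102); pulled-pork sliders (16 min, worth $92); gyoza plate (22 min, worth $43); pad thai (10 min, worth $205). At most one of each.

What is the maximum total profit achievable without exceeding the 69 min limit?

Jerk wings + elote + lamb kofta + pulled-pork sliders + pad thai uses 63 of the 69 min and totals 728.
Runner-up mushroom risotto + jerk wings + elote + pad thai tops out at 724.

728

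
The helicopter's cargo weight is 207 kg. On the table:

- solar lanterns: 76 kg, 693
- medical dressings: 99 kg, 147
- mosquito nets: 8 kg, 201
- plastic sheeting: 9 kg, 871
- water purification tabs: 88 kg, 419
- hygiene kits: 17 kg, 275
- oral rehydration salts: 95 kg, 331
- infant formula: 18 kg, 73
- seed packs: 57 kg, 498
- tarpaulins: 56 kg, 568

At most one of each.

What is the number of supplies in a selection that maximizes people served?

5

Optimal total is 2831.
One optimal bundle: solar lanterns + mosquito nets + plastic sheeting + seed packs + tarpaulins (206 kg).
Any selection reaching 2831 contains exactly 5 supplies.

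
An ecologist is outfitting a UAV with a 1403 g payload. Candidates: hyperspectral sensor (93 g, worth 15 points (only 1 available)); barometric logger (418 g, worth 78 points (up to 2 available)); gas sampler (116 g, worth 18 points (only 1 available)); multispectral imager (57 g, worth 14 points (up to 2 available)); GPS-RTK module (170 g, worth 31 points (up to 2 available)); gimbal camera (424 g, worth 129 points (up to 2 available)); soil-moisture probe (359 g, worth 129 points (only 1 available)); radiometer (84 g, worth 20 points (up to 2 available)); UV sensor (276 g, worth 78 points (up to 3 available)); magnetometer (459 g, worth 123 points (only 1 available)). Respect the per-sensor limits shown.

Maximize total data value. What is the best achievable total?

428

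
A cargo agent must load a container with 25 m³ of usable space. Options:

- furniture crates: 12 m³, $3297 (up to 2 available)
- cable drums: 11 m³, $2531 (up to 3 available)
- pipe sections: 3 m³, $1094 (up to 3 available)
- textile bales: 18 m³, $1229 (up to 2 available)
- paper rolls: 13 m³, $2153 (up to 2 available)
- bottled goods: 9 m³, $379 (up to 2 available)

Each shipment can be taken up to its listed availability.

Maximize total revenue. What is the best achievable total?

6594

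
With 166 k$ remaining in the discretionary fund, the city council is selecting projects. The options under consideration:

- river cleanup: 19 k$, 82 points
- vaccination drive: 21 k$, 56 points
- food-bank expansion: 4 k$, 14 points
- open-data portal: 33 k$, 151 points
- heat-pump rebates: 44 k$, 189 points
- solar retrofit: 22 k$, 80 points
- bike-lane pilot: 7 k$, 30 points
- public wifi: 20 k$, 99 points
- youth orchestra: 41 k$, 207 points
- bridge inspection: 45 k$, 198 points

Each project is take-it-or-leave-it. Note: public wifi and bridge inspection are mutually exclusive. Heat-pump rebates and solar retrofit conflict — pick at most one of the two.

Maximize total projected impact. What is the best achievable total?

758

Ranking by ratio (projected impact/k$): youth orchestra 5.05, public wifi 4.95, open-data portal 4.58, bridge inspection 4.40.
River cleanup + open-data portal + heat-pump rebates + bike-lane pilot + public wifi + youth orchestra uses 164 of the 166 k$ and totals 758.
That's the maximum — no feasible swap from here does better than 758.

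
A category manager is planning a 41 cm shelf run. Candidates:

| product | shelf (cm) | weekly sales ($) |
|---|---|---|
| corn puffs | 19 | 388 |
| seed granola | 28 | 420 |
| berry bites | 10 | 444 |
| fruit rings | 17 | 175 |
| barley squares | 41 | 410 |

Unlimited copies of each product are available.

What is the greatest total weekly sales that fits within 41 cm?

Density check — berry bites 44.40, corn puffs 20.42, seed granola 15.00, fruit rings 10.29 are the best per cm.
Taking 4×berry bites: 40 cm used, 1776 in weekly sales.
The spare 1 cm is too small for any remaining product, and no exchange beats 1776.

1776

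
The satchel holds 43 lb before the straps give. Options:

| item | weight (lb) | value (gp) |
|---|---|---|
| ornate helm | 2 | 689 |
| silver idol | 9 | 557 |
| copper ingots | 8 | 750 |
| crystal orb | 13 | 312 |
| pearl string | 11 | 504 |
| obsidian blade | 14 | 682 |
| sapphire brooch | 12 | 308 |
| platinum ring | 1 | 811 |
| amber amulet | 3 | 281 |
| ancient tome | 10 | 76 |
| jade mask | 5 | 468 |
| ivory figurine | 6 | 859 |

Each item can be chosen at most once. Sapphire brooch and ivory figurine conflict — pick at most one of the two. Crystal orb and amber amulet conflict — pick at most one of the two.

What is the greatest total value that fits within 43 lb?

4638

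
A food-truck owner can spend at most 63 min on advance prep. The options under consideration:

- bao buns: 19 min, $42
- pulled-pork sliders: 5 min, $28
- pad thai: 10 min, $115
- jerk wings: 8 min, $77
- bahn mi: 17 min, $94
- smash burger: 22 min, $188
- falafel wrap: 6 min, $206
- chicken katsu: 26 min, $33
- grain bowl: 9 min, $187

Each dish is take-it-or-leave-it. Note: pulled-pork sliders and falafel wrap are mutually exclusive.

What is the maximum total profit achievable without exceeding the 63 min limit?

773

Pad thai + jerk wings + smash burger + falafel wrap + grain bowl uses 55 of the 63 min and totals 773.
No other feasible combination exceeds 773.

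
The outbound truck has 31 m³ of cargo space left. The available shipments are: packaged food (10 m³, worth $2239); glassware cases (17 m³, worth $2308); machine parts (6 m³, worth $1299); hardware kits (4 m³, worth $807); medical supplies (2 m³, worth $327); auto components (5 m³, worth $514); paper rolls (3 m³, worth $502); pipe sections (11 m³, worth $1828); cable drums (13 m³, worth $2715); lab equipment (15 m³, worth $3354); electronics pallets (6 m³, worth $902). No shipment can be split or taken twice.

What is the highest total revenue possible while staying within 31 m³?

Density check — packaged food 223.90, lab equipment 223.60, machine parts 216.50, cable drums 208.85 are the best per m³.
Taking packaged food + machine parts + lab equipment: 31 m³ used, 6892 in revenue.

6892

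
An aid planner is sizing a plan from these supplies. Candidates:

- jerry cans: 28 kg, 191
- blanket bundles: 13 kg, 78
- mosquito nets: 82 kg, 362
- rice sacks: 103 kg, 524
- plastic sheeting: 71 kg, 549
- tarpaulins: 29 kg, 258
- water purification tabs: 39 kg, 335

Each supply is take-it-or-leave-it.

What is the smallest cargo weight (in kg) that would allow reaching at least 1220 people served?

152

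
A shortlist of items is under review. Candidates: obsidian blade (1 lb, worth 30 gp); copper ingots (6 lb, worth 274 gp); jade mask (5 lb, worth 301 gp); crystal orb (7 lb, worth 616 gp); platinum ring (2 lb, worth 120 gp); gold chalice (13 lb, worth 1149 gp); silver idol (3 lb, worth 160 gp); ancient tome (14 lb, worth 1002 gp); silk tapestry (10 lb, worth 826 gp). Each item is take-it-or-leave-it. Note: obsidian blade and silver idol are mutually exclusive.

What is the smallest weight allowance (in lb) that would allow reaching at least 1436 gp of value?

Need the lightest bundle worth ≥ 1436.
Taking crystal orb + silk tapestry gives 1442 (≥ 1436) for 17 lb.
Below 17 lb the best achievable stays under 1436.

17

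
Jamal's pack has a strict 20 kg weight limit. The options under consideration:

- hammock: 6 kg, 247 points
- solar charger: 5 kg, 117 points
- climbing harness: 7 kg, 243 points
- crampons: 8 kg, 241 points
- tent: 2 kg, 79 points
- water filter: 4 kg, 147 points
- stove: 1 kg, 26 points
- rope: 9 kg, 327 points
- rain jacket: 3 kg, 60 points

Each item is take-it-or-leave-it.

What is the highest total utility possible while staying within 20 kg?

Taking the top-ratio items first gives hammock + climbing harness + tent + water filter + stove for 742 (20 kg).
The 9 kg tied up in climbing harness and tent is better spent on rope — total rises to 747 (20 kg).
Every other selection either busts 20 kg or fails to beat 747.

747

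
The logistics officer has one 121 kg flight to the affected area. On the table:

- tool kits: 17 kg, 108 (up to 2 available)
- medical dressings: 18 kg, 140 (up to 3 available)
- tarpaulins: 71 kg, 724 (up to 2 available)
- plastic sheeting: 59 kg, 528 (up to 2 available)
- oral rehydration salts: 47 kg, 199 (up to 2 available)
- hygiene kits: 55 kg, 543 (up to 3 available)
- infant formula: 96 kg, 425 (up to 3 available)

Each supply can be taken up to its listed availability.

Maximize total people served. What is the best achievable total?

Density check — tarpaulins 10.20, hygiene kits 9.87, plastic sheeting 8.95, medical dressings 7.78 are the best per kg.
Filling by ratio: 2×medical dressings + tarpaulins for 1004, with 14 kg left unused.
The 107 kg tied up in 2×medical dressings and tarpaulins is better spent on 2×hygiene kits — total rises to 1086 (110 kg).

1086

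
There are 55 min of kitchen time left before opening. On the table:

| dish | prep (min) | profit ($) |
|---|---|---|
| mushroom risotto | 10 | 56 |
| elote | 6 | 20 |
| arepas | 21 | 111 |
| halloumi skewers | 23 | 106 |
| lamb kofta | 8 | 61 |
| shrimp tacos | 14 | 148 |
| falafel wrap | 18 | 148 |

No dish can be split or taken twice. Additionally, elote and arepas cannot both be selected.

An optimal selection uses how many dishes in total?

Best achievable profit is 413.
One optimal bundle: mushroom risotto + lamb kofta + shrimp tacos + falafel wrap (50 min).
Every optimal selection uses 4 dishes.

4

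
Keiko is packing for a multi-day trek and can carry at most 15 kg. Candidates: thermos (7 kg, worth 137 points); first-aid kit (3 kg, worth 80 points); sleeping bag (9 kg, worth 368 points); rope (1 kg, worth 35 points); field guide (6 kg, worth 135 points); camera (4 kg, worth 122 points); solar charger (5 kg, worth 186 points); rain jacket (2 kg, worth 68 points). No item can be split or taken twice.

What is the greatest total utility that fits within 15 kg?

589

Density check — sleeping bag 40.89, solar charger 37.20, rope 35.00 are the best per kg.
Sleeping bag + rope + solar charger uses 15 of the 15 kg and totals 589.
Runner-up sleeping bag + camera + rain jacket tops out at 558.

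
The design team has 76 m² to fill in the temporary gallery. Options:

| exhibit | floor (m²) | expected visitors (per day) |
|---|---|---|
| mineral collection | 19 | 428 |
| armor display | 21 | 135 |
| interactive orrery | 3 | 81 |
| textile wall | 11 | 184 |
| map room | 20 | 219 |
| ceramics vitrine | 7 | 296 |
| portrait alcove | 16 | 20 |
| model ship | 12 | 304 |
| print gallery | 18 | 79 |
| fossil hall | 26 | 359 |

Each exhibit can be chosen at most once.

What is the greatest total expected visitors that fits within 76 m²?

The ratio heuristic lands on mineral collection + interactive orrery + textile wall + map room + ceramics vitrine + model ship (1512) but leaves 4 m² idle.
The 23 m² tied up in interactive orrery and map room is better spent on fossil hall — total rises to 1571 (75 m²).
Next best is mineral collection + interactive orrery + textile wall + map room + ceramics vitrine + model ship at 1512 (72 m²) — short by 59.

1571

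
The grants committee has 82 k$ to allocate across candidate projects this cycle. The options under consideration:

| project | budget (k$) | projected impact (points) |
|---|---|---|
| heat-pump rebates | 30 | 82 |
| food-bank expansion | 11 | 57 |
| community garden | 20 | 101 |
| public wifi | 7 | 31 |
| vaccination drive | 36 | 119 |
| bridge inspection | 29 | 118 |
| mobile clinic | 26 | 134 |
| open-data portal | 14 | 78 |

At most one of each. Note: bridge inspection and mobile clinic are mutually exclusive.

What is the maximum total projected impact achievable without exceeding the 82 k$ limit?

Ranking by ratio (projected impact/k$): open-data portal 5.57, food-bank expansion 5.18, mobile clinic 5.15, community garden 5.05.
Best packing: food-bank expansion + community garden + public wifi + mobile clinic + open-data portal — 78 k$, 401 total.
The closest alternative, food-bank expansion + community garden + public wifi + bridge inspection + open-data portal, reaches only 385.

401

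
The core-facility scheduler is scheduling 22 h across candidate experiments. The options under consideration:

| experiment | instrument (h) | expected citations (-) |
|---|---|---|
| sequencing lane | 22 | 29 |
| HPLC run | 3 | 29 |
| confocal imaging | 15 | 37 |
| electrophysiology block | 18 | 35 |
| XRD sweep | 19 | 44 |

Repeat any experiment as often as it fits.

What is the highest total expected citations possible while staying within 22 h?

203

Ranking by ratio (expected citations/h): HPLC run 9.67, confocal imaging 2.47, XRD sweep 2.32, electrophysiology block 1.94.
7×HPLC run uses 21 of the 22 h and totals 203.
Nothing else within 22 h beats 203.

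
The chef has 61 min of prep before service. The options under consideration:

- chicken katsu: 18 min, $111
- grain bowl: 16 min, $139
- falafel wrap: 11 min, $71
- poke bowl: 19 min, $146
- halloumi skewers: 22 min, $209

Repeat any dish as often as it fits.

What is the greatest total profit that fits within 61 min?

557

The ratio ordering already packs tightly: grain bowl + 2×halloumi skewers, 60 min, 557.
No other feasible combination exceeds 557.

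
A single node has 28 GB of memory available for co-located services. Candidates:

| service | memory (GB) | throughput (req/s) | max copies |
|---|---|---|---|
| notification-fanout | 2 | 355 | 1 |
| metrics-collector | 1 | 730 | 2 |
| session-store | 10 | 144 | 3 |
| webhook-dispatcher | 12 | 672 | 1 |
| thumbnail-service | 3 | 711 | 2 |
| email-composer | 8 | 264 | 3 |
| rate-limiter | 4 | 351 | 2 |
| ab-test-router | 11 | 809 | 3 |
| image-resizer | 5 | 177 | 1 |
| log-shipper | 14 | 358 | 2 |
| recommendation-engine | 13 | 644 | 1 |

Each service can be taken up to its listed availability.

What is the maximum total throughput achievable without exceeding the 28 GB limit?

4397

Filling by ratio: notification-fanout + 2×metrics-collector + 2×thumbnail-service + 2×rate-limiter + image-resizer for 4116, with 5 GB left unused.
The 9 GB tied up in rate-limiter and image-resizer is better spent on ab-test-router — total rises to 4397 (25 GB).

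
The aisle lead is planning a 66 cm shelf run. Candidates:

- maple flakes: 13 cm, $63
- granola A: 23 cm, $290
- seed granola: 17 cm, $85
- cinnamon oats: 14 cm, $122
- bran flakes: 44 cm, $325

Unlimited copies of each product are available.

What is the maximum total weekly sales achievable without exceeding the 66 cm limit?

2×granola A + cinnamon oats uses 60 of the 66 cm and totals 702.
Every other selection either busts 66 cm or fails to beat 702.

702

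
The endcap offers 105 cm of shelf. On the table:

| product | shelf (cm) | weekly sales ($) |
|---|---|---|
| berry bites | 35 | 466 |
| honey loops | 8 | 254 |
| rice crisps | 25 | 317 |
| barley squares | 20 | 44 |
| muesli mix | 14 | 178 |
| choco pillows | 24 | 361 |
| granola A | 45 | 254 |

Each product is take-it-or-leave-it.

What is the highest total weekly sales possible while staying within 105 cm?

Ranking by ratio (weekly sales/cm): honey loops 31.75, choco pillows 15.04, berry bites 13.31, muesli mix 12.71.
Filling by ratio: berry bites + honey loops + barley squares + muesli mix + choco pillows for 1303, with 4 cm left unused.
The 34 cm tied up in barley squares and muesli mix is better spent on rice crisps — total rises to 1398 (92 cm).
Nothing else within 105 cm beats 1398.

1398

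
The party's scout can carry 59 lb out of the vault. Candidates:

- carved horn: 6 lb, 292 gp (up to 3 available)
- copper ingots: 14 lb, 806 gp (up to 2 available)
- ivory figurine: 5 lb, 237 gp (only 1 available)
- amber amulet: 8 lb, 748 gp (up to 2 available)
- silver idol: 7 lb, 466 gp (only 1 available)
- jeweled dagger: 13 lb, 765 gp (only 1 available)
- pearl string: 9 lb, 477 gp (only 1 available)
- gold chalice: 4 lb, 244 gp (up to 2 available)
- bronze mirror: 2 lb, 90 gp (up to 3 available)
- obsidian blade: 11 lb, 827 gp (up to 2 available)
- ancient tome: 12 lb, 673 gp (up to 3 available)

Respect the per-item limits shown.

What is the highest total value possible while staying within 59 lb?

Greedy by ratio would take carved horn + 2×amber amulet + silver idol + 2×gold chalice + 2×obsidian blade: 59 lb used, total 4396.
Replace carved horn and 2×gold chalice with copper ingots: the trade gains 26 net, giving 4422 at 59 lb.
No other feasible combination exceeds 4422.

4422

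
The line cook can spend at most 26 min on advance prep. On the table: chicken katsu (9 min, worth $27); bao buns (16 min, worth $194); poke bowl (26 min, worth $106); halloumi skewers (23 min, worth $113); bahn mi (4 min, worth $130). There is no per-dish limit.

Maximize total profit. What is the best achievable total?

6×bahn mi uses 24 of the 26 min and totals 780.

780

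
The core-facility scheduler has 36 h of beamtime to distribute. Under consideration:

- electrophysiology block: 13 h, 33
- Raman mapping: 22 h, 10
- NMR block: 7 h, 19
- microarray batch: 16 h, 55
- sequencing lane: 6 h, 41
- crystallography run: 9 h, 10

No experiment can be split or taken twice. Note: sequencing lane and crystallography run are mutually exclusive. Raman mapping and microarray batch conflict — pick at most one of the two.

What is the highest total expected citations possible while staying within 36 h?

Greedy by ratio would take NMR block + microarray batch + sequencing lane: 29 h used, total 115.
Replace NMR block with electrophysiology block: the trade gains 14 net, giving 129 at 35 h.
Runner-up NMR block + microarray batch + sequencing lane tops out at 115.

129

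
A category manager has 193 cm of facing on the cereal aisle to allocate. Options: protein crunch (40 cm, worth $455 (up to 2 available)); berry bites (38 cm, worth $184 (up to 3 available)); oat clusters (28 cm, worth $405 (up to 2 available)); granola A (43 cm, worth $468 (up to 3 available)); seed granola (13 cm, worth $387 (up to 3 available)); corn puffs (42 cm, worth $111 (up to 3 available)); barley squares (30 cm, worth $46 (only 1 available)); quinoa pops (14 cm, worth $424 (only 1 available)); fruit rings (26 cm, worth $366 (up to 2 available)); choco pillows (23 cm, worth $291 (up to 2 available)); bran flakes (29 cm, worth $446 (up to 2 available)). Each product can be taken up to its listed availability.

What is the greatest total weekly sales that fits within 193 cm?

3653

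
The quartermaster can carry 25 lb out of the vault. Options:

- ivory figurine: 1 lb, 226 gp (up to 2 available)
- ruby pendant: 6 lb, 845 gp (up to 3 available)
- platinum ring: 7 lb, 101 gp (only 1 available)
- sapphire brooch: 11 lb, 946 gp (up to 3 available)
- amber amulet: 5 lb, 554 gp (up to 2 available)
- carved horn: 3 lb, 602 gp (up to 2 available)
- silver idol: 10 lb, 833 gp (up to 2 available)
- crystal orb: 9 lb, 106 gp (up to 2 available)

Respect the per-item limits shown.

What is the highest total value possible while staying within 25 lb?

3965

Taking the top-ratio items first gives 2×ivory figurine + 2×ruby pendant + amber amulet + 2×carved horn for 3900 (25 lb).
Replace ivory figurine and amber amulet with ruby pendant: the trade gains 65 net, giving 3965 at 25 lb.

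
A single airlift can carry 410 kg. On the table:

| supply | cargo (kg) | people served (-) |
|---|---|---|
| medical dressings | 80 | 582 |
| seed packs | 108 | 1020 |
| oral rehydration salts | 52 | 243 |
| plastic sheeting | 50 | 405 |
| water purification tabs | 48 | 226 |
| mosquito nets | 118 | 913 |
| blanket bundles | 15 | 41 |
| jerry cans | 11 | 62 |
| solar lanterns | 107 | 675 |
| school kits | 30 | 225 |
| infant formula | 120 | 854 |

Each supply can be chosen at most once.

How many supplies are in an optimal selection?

Optimal total is 3254.
For example seed packs + plastic sheeting + mosquito nets + jerry cans + infant formula achieves it, using 407 kg.
Every optimal selection uses 5 supplies.

5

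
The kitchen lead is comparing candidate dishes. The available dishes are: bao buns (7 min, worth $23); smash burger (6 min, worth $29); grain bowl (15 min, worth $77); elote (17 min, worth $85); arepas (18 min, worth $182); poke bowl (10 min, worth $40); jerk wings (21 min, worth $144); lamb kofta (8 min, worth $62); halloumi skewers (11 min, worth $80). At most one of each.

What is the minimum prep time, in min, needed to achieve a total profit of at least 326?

Look for the lowest-prep combination reaching 326.
Taking arepas + jerk wings gives 326 (≥ 326) for 39 min.
Any bundle with less than 39 min falls short of 326.

39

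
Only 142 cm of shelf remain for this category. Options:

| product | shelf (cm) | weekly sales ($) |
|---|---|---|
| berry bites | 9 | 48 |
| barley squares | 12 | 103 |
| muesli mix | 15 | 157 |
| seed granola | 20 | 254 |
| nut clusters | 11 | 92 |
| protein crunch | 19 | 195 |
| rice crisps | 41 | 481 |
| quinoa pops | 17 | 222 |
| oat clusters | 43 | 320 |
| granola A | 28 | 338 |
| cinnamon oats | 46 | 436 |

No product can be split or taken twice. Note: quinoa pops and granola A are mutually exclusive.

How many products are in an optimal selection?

5

Best achievable weekly sales is 1550.
muesli mix + seed granola + rice crisps + quinoa pops + cinnamon oats hits 1550 at 139 cm.
All optima have 5 products.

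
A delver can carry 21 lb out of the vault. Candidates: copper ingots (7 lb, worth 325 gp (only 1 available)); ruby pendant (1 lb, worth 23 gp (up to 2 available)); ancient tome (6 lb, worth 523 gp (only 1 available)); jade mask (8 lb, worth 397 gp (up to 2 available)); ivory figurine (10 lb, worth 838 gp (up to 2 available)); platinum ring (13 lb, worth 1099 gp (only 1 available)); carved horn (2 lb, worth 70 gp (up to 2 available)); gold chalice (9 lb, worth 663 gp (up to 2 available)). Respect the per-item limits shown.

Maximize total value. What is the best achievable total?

1699

Ranking by ratio (value/lb): ancient tome 87.17, platinum ring 84.54, ivory figurine 83.80, gold chalice 73.67.
Greedy by ratio would take ancient tome + platinum ring + carved horn: 21 lb used, total 1692.
A better packing is ruby pendant + 2×ivory figurine: 21 lb, total 1699.
No other feasible combination exceeds 1699.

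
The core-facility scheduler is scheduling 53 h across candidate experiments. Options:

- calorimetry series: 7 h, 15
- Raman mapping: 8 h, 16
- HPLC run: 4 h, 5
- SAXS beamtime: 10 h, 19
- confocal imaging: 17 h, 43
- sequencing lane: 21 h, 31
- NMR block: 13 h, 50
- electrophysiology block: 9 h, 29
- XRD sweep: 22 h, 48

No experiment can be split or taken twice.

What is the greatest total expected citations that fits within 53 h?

Ranking by ratio (expected citations/h): NMR block 3.85, electrophysiology block 3.22, confocal imaging 2.53.
The ratio heuristic lands on calorimetry series + HPLC run + confocal imaging + NMR block + electrophysiology block (142) but leaves 3 h idle.
Replace calorimetry series with SAXS beamtime: the trade gains 4 net, giving 146 at 53 h.
Every other selection either busts 53 h or fails to beat 146.

146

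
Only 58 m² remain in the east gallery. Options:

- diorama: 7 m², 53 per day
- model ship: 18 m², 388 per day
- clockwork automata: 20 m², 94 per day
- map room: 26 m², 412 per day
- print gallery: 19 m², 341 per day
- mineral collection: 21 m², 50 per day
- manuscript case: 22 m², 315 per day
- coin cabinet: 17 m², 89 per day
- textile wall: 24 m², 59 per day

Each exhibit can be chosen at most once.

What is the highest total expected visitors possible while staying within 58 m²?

853

Greedy by ratio would take diorama + model ship + print gallery: 44 m² used, total 782.
Replace print gallery with map room: the trade gains 71 net, giving 853 at 51 m².
The closest alternative, model ship + clockwork automata + print gallery, reaches only 823.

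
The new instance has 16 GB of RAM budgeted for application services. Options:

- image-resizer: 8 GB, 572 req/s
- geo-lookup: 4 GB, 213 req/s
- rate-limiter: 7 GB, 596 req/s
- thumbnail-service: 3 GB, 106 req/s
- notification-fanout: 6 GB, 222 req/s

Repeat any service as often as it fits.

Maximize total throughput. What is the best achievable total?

1192

By throughput per GB: rate-limiter 85.14, image-resizer 71.50, geo-lookup 53.25, notification-fanout 37.00 lead.
Taking 2×rate-limiter: 14 GB used, 1192 in throughput.
That's the maximum — no swap from here does better than 1192.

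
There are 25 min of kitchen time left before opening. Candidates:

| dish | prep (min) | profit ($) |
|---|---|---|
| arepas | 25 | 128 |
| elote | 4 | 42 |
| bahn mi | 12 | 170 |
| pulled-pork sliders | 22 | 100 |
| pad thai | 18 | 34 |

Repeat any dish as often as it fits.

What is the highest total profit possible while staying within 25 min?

340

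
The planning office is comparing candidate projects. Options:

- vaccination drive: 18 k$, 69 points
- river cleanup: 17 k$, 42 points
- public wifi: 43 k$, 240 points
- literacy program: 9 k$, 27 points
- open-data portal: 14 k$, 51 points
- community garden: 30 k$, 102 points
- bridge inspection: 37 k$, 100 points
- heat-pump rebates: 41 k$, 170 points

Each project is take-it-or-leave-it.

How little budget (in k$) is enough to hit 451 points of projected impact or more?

98

Look for the lowest-budget combination reaching 451.
public wifi + open-data portal + heat-pump rebates reaches 461 using 98 k$.
Below 98 k$ the best achievable stays under 451.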